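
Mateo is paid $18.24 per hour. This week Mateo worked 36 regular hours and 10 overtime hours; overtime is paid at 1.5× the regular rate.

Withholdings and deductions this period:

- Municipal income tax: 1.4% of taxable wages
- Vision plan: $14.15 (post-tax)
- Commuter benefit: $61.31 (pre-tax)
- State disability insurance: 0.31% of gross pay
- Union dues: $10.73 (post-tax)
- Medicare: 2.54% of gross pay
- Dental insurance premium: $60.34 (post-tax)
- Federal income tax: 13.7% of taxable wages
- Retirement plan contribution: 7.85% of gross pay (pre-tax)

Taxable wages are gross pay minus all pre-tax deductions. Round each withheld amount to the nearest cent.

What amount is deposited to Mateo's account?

$564.00

Regular pay: 36 × $18.24 = $656.64
Overtime pay: 10 × $18.24 × 1.5 = $273.60
Gross pay = $656.64 + $273.60 = $930.24
Retirement plan contribution: $930.24 × 0.0785 = $73.02
Commuter benefit: $61.31
Pre-tax total = $73.02 + $61.31 = $134.33
Taxable wages = $930.24 − $134.33 = $795.91
Municipal income tax: $795.91 × 0.014 = $11.14
Federal income tax: $795.91 × 0.137 = $109.04
State disability insurance: $930.24 × 0.0031 = $2.88
Medicare: $930.24 × 0.0254 = $23.63
Union dues: $10.73
Dental insurance premium: $60.34
Vision plan: $14.15
Total deductions = $73.02 + $61.31 + $11.14 + $109.04 + $2.88 + $23.63 + $10.73 + $60.34 + $14.15 = $366.24
Net pay = $930.24 − $366.24 = $564.00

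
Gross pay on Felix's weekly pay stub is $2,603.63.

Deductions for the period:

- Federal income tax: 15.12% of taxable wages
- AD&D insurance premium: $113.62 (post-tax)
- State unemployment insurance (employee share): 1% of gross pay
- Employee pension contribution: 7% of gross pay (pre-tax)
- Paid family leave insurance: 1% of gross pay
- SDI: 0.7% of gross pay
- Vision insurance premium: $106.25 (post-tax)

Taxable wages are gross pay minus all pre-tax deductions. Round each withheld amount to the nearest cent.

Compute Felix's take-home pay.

$1,765.09

Employee pension contribution: $2,603.63 × 0.07 = $182.25
Taxable wages = $2,603.63 − $182.25 = $2,421.38
Federal income tax: $2,421.38 × 0.1512 = $366.11
State unemployment insurance (employee share): $2,603.63 × 0.01 = $26.04
Paid family leave insurance: $2,603.63 × 0.01 = $26.04
SDI: $2,603.63 × 0.007 = $18.23
AD&D insurance premium: $113.62
Vision insurance premium: $106.25
Total deductions = $182.25 + $366.11 + $26.04 + $26.04 + $18.23 + $113.62 + $106.25 = $838.54
Net pay = $2,603.63 − $838.54 = $1,765.09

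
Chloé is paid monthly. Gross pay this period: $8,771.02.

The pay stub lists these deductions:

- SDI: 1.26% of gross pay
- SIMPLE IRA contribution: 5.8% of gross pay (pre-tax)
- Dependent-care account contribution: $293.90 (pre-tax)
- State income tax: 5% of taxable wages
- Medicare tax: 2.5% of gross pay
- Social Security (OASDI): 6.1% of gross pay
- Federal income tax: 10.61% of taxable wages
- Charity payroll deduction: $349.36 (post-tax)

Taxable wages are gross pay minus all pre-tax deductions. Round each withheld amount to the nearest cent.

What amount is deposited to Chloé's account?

$5,510.35

SIMPLE IRA contribution: $8,771.02 × 0.058 = $508.72
Dependent-care account contribution: $293.90
Pre-tax total = $508.72 + $293.90 = $802.62
Taxable wages = $8,771.02 − $802.62 = $7,968.40
Federal income tax: $7,968.40 × 0.1061 = $845.45
State income tax: $7,968.40 × 0.05 = $398.42
Social Security (OASDI): $8,771.02 × 0.061 = $535.03
Medicare tax: $8,771.02 × 0.025 = $219.28
SDI: $8,771.02 × 0.0126 = $110.51
Charity payroll deduction: $349.36
Total deductions = $508.72 + $293.90 + $845.45 + $398.42 + $535.03 + $219.28 + $110.51 + $349.36 = $3,260.67
Net pay = $8,771.02 − $3,260.67 = $5,510.35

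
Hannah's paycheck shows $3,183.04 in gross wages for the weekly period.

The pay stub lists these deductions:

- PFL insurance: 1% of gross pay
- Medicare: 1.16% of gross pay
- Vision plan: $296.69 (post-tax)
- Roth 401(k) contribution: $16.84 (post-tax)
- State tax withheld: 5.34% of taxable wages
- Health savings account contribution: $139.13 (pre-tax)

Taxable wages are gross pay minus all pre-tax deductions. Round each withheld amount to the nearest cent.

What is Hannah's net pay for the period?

$2,499.09

Health savings account contribution: $139.13
Taxable wages = $3,183.04 − $139.13 = $3,043.91
State tax withheld: $3,043.91 × 0.0534 = $162.54
PFL insurance: $3,183.04 × 0.01 = $31.83
Medicare: $3,183.04 × 0.0116 = $36.92
Vision plan: $296.69
Roth 401(k) contribution: $16.84
Total deductions = $139.13 + $162.54 + $31.83 + $36.92 + $296.69 + $16.84 = $683.95
Net pay = $3,183.04 − $683.95 = $2,499.09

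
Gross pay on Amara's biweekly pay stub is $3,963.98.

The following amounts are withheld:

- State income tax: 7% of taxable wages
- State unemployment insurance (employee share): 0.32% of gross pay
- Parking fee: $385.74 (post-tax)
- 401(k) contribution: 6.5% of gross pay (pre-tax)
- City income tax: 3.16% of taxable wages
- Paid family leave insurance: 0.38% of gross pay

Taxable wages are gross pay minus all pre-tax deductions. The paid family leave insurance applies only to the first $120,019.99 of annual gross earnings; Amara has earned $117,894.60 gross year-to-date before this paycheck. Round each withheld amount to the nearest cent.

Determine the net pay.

$2,923.26

401(k) contribution: $3,963.98 × 0.065 = $257.66
Taxable wages = $3,963.98 − $257.66 = $3,706.32
City income tax: $3,706.32 × 0.0316 = $117.12
State income tax: $3,706.32 × 0.07 = $259.44
State unemployment insurance (employee share): $3,963.98 × 0.0032 = $12.68
Paid family leave insurance: only $120,019.99 − $117,894.60 = $2,125.39 of this check is subject → $2,125.39 × 0.0038 = $8.08
Parking fee: $385.74
Total deductions = $257.66 + $117.12 + $259.44 + $12.68 + $8.08 + $385.74 = $1,040.72
Net pay = $3,963.98 − $1,040.72 = $2,923.26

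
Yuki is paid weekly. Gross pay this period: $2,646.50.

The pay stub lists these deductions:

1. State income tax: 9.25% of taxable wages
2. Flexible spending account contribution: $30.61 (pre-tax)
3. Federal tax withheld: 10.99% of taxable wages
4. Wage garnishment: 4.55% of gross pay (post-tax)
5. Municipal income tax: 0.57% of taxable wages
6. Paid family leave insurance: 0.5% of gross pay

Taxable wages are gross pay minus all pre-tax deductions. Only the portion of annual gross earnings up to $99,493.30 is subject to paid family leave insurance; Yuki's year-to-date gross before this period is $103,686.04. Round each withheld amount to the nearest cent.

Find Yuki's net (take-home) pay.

Flexible spending account contribution: $30.61
Taxable wages = $2,646.50 − $30.61 = $2,615.89
State income tax: $2,615.89 × 0.0925 = $241.97
Municipal income tax: $2,615.89 × 0.0057 = $14.91
Federal tax withheld: $2,615.89 × 0.1099 = $287.49
Paid family leave insurance: annual cap $99,493.30 already reached (YTD $103,686.04), so $0.00
Wage garnishment: $2,646.50 × 0.0455 = $120.42
Total deductions = $30.61 + $241.97 + $14.91 + $287.49 + $0.00 + $120.42 = $695.40
Net pay = $2,646.50 − $695.40 = $1,951.10

$1,951.10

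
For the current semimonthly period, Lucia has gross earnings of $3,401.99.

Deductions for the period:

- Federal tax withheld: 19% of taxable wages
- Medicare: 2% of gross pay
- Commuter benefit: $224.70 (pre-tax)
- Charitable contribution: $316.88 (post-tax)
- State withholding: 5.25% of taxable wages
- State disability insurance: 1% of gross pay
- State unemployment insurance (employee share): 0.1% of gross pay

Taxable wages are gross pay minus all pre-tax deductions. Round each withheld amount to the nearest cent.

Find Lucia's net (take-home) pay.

$1,984.45

Commuter benefit: $224.70
Taxable wages = $3,401.99 − $224.70 = $3,177.29
Federal tax withheld: $3,177.29 × 0.19 = $603.69
State withholding: $3,177.29 × 0.0525 = $166.81
Medicare: $3,401.99 × 0.02 = $68.04
State disability insurance: $3,401.99 × 0.01 = $34.02
State unemployment insurance (employee share): $3,401.99 × 0.001 = $3.40
Charitable contribution: $316.88
Total deductions = $224.70 + $603.69 + $166.81 + $68.04 + $34.02 + $3.40 + $316.88 = $1,417.54
Net pay = $3,401.99 − $1,417.54 = $1,984.45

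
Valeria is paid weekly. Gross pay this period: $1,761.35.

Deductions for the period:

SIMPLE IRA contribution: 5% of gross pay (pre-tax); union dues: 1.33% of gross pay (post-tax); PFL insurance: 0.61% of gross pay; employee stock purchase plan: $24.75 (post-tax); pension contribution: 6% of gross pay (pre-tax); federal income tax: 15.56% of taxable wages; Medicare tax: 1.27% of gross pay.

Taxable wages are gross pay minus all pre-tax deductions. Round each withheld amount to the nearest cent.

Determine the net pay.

$1,242.39

SIMPLE IRA contribution: $1,761.35 × 0.05 = $88.07
Pension contribution: $1,761.35 × 0.06 = $105.68
Pre-tax total = $88.07 + $105.68 = $193.75
Taxable wages = $1,761.35 − $193.75 = $1,567.60
Federal income tax: $1,567.60 × 0.1556 = $243.92
Medicare tax: $1,761.35 × 0.0127 = $22.37
PFL insurance: $1,761.35 × 0.0061 = $10.74
Union dues: $1,761.35 × 0.0133 = $23.43
Employee stock purchase plan: $24.75
Total deductions = $88.07 + $105.68 + $243.92 + $22.37 + $10.74 + $23.43 + $24.75 = $518.96
Net pay = $1,761.35 − $518.96 = $1,242.39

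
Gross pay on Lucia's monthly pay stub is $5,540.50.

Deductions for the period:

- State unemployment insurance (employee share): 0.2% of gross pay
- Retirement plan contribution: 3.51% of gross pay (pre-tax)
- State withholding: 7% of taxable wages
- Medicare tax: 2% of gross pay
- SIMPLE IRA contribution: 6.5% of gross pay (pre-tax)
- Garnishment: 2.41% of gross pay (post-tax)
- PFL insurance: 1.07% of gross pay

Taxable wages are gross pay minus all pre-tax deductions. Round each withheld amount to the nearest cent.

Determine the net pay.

SIMPLE IRA contribution: $5,540.50 × 0.065 = $360.13
Retirement plan contribution: $5,540.50 × 0.0351 = $194.47
Pre-tax total = $360.13 + $194.47 = $554.60
Taxable wages = $5,540.50 − $554.60 = $4,985.90
State withholding: $4,985.90 × 0.07 = $349.01
PFL insurance: $5,540.50 × 0.0107 = $59.28
State unemployment insurance (employee share): $5,540.50 × 0.002 = $11.08
Medicare tax: $5,540.50 × 0.02 = $110.81
Garnishment: $5,540.50 × 0.0241 = $133.53
Total deductions = $360.13 + $194.47 + $349.01 + $59.28 + $11.08 + $110.81 + $133.53 = $1,218.31
Net pay = $5,540.50 − $1,218.31 = $4,322.19

$4,322.19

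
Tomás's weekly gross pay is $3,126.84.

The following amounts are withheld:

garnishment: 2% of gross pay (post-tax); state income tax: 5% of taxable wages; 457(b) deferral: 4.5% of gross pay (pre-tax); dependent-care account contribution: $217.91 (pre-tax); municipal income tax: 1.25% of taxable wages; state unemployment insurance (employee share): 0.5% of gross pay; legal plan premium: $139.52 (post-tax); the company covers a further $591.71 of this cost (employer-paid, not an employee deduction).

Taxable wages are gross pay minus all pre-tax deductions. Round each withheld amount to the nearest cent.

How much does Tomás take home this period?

$2,377.52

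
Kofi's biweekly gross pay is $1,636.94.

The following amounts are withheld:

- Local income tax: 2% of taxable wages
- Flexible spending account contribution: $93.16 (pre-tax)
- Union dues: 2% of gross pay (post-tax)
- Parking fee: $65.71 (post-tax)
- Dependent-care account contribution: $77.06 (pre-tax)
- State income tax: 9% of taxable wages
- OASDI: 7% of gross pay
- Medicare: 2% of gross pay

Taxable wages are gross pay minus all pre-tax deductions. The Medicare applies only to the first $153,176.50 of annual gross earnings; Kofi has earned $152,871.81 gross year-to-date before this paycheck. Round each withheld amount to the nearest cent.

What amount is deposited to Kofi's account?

Flexible spending account contribution: $93.16
Dependent-care account contribution: $77.06
Pre-tax total = $93.16 + $77.06 = $170.22
Taxable wages = $1,636.94 − $170.22 = $1,466.72
Local income tax: $1,466.72 × 0.02 = $29.33
State income tax: $1,466.72 × 0.09 = $132.00
Medicare: only $153,176.50 − $152,871.81 = $304.69 of this check is subject → $304.69 × 0.02 = $6.09
OASDI: $1,636.94 × 0.07 = $114.59
Union dues: $1,636.94 × 0.02 = $32.74
Parking fee: $65.71
Total deductions = $93.16 + $77.06 + $29.33 + $132.00 + $6.09 + $114.59 + $32.74 + $65.71 = $550.68
Net pay = $1,636.94 − $550.68 = $1,086.26

$1,086.26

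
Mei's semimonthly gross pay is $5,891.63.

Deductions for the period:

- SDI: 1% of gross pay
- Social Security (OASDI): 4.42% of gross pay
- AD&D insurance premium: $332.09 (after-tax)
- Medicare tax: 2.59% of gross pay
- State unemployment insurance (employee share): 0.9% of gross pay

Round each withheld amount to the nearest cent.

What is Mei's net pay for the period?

State unemployment insurance (employee share): $5,891.63 × 0.009 = $53.02
SDI: $5,891.63 × 0.01 = $58.92
Social Security (OASDI): $5,891.63 × 0.0442 = $260.41
Medicare tax: $5,891.63 × 0.0259 = $152.59
AD&D insurance premium: $332.09
Total deductions = $53.02 + $58.92 + $260.41 + $152.59 + $332.09 = $857.03
Net pay = $5,891.63 − $857.03 = $5,034.60

$5,034.60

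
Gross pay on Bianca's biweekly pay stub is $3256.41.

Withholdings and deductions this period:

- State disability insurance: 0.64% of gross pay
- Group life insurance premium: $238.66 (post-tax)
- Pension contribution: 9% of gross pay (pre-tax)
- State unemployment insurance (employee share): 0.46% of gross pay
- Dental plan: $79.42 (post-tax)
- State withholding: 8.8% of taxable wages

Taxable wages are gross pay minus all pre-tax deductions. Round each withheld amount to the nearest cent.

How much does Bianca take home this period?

Pension contribution: $3256.41 × 0.09 = $293.08
Taxable wages = $3256.41 − $293.08 = $2963.33
State withholding: $2963.33 × 0.088 = $260.77
State unemployment insurance (employee share): $3256.41 × 0.0046 = $14.98
State disability insurance: $3256.41 × 0.0064 = $20.84
Group life insurance premium: $238.66
Dental plan: $79.42
Total deductions = $293.08 + $260.77 + $14.98 + $20.84 + $238.66 + $79.42 = $907.75
Net pay = $3256.41 − $907.75 = $2348.66

$2348.66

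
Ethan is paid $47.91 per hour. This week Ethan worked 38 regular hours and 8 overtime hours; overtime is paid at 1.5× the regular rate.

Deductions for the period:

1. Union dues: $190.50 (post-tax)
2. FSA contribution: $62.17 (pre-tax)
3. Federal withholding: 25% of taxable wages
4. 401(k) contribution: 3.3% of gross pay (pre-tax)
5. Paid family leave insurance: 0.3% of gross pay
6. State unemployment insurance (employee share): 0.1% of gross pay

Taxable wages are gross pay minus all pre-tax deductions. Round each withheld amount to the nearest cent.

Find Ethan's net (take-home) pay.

$1490.62

Regular pay: 38 × $47.91 = $1820.58
Overtime pay: 8 × $47.91 × 1.5 = $574.92
Gross pay = $1820.58 + $574.92 = $2395.50
401(k) contribution: $2395.50 × 0.033 = $79.05
FSA contribution: $62.17
Pre-tax total = $79.05 + $62.17 = $141.22
Taxable wages = $2395.50 − $141.22 = $2254.28
Federal withholding: $2254.28 × 0.25 = $563.57
Paid family leave insurance: $2395.50 × 0.003 = $7.19
State unemployment insurance (employee share): $2395.50 × 0.001 = $2.40
Union dues: $190.50
Total deductions = $79.05 + $62.17 + $563.57 + $7.19 + $2.40 + $190.50 = $904.88
Net pay = $2395.50 − $904.88 = $1490.62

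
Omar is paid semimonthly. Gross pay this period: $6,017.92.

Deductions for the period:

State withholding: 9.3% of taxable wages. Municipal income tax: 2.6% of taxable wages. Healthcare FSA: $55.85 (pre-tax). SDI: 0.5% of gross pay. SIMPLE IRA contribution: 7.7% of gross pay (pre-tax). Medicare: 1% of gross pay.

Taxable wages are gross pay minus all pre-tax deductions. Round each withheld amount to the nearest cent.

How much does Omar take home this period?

$4,754.07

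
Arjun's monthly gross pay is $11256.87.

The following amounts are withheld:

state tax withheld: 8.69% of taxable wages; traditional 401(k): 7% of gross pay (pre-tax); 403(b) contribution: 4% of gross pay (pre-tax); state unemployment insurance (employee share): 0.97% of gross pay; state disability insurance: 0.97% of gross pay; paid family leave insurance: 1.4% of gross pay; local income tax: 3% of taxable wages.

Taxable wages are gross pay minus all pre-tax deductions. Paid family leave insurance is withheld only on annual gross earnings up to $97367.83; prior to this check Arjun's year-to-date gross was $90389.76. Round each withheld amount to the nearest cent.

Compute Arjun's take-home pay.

403(b) contribution: $11256.87 × 0.04 = $450.27
Traditional 401(k): $11256.87 × 0.07 = $787.98
Pre-tax total = $450.27 + $787.98 = $1238.25
Taxable wages = $11256.87 − $1238.25 = $10018.62
State tax withheld: $10018.62 × 0.0869 = $870.62
Local income tax: $10018.62 × 0.03 = $300.56
Paid family leave insurance: only $97367.83 − $90389.76 = $6978.07 of this check is subject → $6978.07 × 0.014 = $97.69
State unemployment insurance (employee share): $11256.87 × 0.0097 = $109.19
State disability insurance: $11256.87 × 0.0097 = $109.19
Total deductions = $450.27 + $787.98 + $870.62 + $300.56 + $97.69 + $109.19 + $109.19 = $2725.50
Net pay = $11256.87 − $2725.50 = $8531.37

$8531.37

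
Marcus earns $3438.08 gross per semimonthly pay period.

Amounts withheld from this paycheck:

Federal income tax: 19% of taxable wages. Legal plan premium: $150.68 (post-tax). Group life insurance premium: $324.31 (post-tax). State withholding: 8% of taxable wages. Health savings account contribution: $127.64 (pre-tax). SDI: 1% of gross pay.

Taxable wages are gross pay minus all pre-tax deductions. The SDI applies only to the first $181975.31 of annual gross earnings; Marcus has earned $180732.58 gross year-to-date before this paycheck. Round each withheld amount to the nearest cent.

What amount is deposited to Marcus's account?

Health savings account contribution: $127.64
Taxable wages = $3438.08 − $127.64 = $3310.44
State withholding: $3310.44 × 0.08 = $264.84
Federal income tax: $3310.44 × 0.19 = $628.98
SDI: only $181975.31 − $180732.58 = $1242.73 of this check is subject → $1242.73 × 0.01 = $12.43
Legal plan premium: $150.68
Group life insurance premium: $324.31
Total deductions = $127.64 + $264.84 + $628.98 + $12.43 + $150.68 + $324.31 = $1508.88
Net pay = $3438.08 − $1508.88 = $1929.20

$1929.20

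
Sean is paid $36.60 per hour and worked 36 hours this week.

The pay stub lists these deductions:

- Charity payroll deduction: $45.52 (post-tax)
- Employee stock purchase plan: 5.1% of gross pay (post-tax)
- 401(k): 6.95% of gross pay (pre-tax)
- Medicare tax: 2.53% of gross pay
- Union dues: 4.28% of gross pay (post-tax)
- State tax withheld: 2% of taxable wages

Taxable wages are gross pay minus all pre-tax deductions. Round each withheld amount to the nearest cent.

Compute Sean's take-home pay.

Gross pay: 36 × $36.60 = $1,317.60
401(k): $1,317.60 × 0.0695 = $91.57
Taxable wages = $1,317.60 − $91.57 = $1,226.03
State tax withheld: $1,226.03 × 0.02 = $24.52
Medicare tax: $1,317.60 × 0.0253 = $33.34
Employee stock purchase plan: $1,317.60 × 0.051 = $67.20
Charity payroll deduction: $45.52
Union dues: $1,317.60 × 0.0428 = $56.39
Total deductions = $91.57 + $24.52 + $33.34 + $67.20 + $45.52 + $56.39 = $318.54
Net pay = $1,317.60 − $318.54 = $999.06

$999.06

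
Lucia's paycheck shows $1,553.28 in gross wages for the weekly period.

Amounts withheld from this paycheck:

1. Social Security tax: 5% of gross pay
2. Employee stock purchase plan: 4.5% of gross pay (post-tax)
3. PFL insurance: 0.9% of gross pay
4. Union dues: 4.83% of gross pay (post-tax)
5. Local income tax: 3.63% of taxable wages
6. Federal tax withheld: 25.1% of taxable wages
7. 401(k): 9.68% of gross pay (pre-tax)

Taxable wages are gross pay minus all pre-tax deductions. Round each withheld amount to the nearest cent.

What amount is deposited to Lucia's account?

401(k): $1,553.28 × 0.0968 = $150.36
Taxable wages = $1,553.28 − $150.36 = $1,402.92
Local income tax: $1,402.92 × 0.0363 = $50.93
Federal tax withheld: $1,402.92 × 0.251 = $352.13
PFL insurance: $1,553.28 × 0.009 = $13.98
Social Security tax: $1,553.28 × 0.05 = $77.66
Union dues: $1,553.28 × 0.0483 = $75.02
Employee stock purchase plan: $1,553.28 × 0.045 = $69.90
Total deductions = $150.36 + $50.93 + $352.13 + $13.98 + $77.66 + $75.02 + $69.90 = $789.98
Net pay = $1,553.28 − $789.98 = $763.30

$763.30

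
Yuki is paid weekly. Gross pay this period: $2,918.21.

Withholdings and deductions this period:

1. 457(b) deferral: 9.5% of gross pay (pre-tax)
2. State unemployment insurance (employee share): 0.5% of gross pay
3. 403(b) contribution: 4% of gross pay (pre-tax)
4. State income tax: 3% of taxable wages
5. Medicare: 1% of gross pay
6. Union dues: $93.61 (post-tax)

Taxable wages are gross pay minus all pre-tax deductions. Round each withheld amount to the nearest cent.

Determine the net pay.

403(b) contribution: $2,918.21 × 0.04 = $116.73
457(b) deferral: $2,918.21 × 0.095 = $277.23
Pre-tax total = $116.73 + $277.23 = $393.96
Taxable wages = $2,918.21 − $393.96 = $2,524.25
State income tax: $2,524.25 × 0.03 = $75.73
Medicare: $2,918.21 × 0.01 = $29.18
State unemployment insurance (employee share): $2,918.21 × 0.005 = $14.59
Union dues: $93.61
Total deductions = $116.73 + $277.23 + $75.73 + $29.18 + $14.59 + $93.61 = $607.07
Net pay = $2,918.21 − $607.07 = $2,311.14

$2,311.14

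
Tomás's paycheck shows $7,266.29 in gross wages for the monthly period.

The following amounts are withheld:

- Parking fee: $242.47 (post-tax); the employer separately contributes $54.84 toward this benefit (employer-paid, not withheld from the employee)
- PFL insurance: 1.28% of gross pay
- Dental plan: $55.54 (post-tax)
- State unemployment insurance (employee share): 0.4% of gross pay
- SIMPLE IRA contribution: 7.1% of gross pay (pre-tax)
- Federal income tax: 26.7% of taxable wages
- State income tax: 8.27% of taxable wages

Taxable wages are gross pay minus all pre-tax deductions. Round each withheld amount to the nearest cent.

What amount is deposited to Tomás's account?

$3,969.68

SIMPLE IRA contribution: $7,266.29 × 0.071 = $515.91
Taxable wages = $7,266.29 − $515.91 = $6,750.38
Federal income tax: $6,750.38 × 0.267 = $1,802.35
State income tax: $6,750.38 × 0.0827 = $558.26
PFL insurance: $7,266.29 × 0.0128 = $93.01
State unemployment insurance (employee share): $7,266.29 × 0.004 = $29.07
Dental plan: $55.54
Parking fee: $242.47
(Employer's $54.84 toward parking fee is not withheld from the employee.)
Total deductions = $515.91 + $1,802.35 + $558.26 + $93.01 + $29.07 + $55.54 + $242.47 = $3,296.61
Net pay = $7,266.29 − $3,296.61 = $3,969.68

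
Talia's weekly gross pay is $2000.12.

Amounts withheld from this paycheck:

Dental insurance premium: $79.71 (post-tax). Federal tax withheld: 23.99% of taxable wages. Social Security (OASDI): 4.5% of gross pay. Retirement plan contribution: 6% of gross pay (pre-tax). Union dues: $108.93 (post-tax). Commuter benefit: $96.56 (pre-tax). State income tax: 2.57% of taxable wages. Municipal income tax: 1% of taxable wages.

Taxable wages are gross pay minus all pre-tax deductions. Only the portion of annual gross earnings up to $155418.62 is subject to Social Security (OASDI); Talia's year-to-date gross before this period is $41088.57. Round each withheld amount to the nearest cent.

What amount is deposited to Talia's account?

Commuter benefit: $96.56
Retirement plan contribution: $2000.12 × 0.06 = $120.01
Pre-tax total = $96.56 + $120.01 = $216.57
Taxable wages = $2000.12 − $216.57 = $1783.55
State income tax: $1783.55 × 0.0257 = $45.84
Federal tax withheld: $1783.55 × 0.2399 = $427.87
Municipal income tax: $1783.55 × 0.01 = $17.84
Social Security (OASDI): cap not yet reached, full $2000.12 is subject → $2000.12 × 0.045 = $90.01
Union dues: $108.93
Dental insurance premium: $79.71
Total deductions = $96.56 + $120.01 + $45.84 + $427.87 + $17.84 + $90.01 + $108.93 + $79.71 = $986.77
Net pay = $2000.12 − $986.77 = $1013.35

$1013.35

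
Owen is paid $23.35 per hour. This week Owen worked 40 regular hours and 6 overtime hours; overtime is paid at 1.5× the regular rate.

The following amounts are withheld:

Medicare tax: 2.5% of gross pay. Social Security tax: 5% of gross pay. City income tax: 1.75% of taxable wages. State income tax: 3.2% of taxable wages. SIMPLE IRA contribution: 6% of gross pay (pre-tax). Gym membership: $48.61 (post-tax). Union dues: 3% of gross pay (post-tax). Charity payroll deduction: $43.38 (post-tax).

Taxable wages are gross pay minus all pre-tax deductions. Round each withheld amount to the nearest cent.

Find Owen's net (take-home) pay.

$810.14

Regular pay: 40 × $23.35 = $934.00
Overtime pay: 6 × $23.35 × 1.5 = $210.15
Gross pay = $934.00 + $210.15 = $1,144.15
SIMPLE IRA contribution: $1,144.15 × 0.06 = $68.65
Taxable wages = $1,144.15 − $68.65 = $1,075.50
State income tax: $1,075.50 × 0.032 = $34.42
City income tax: $1,075.50 × 0.0175 = $18.82
Medicare tax: $1,144.15 × 0.025 = $28.60
Social Security tax: $1,144.15 × 0.05 = $57.21
Union dues: $1,144.15 × 0.03 = $34.32
Charity payroll deduction: $43.38
Gym membership: $48.61
Total deductions = $68.65 + $34.42 + $18.82 + $28.60 + $57.21 + $34.32 + $43.38 + $48.61 = $334.01
Net pay = $1,144.15 − $334.01 = $810.14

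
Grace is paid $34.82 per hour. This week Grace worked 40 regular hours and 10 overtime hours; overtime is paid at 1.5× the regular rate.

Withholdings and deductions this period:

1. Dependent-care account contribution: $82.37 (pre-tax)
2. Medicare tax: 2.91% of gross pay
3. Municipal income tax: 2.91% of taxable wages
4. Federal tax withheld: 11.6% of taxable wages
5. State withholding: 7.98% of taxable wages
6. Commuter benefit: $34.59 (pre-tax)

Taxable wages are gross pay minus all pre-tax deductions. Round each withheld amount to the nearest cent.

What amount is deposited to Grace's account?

$1,338.01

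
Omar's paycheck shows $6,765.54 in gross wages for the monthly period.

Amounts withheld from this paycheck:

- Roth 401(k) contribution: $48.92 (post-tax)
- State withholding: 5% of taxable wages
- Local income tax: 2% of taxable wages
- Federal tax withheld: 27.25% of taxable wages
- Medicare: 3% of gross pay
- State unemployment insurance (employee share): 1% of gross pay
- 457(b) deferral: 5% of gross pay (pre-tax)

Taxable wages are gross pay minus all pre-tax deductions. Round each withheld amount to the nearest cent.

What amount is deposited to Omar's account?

457(b) deferral: $6,765.54 × 0.05 = $338.28
Taxable wages = $6,765.54 − $338.28 = $6,427.26
State withholding: $6,427.26 × 0.05 = $321.36
Local income tax: $6,427.26 × 0.02 = $128.55
Federal tax withheld: $6,427.26 × 0.2725 = $1,751.43
Medicare: $6,765.54 × 0.03 = $202.97
State unemployment insurance (employee share): $6,765.54 × 0.01 = $67.66
Roth 401(k) contribution: $48.92
Total deductions = $338.28 + $321.36 + $128.55 + $1,751.43 + $202.97 + $67.66 + $48.92 = $2,859.17
Net pay = $6,765.54 − $2,859.17 = $3,906.37

$3,906.37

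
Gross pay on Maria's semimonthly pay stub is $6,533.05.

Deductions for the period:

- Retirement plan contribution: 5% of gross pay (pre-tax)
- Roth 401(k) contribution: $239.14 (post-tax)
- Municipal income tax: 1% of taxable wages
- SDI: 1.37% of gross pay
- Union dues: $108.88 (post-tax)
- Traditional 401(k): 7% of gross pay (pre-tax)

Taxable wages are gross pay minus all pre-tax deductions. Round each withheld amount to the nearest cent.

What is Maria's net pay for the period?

Traditional 401(k): $6,533.05 × 0.07 = $457.31
Retirement plan contribution: $6,533.05 × 0.05 = $326.65
Pre-tax total = $457.31 + $326.65 = $783.96
Taxable wages = $6,533.05 − $783.96 = $5,749.09
Municipal income tax: $5,749.09 × 0.01 = $57.49
SDI: $6,533.05 × 0.0137 = $89.50
Roth 401(k) contribution: $239.14
Union dues: $108.88
Total deductions = $457.31 + $326.65 + $57.49 + $89.50 + $239.14 + $108.88 = $1,278.97
Net pay = $6,533.05 − $1,278.97 = $5,254.08

$5,254.08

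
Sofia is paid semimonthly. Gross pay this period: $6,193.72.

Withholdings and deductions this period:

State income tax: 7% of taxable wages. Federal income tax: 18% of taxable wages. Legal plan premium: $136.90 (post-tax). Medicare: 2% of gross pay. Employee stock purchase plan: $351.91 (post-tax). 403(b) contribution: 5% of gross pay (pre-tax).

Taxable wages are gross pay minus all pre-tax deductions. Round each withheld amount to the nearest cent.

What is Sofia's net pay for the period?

$3,800.34

403(b) contribution: $6,193.72 × 0.05 = $309.69
Taxable wages = $6,193.72 − $309.69 = $5,884.03
Federal income tax: $5,884.03 × 0.18 = $1,059.13
State income tax: $5,884.03 × 0.07 = $411.88
Medicare: $6,193.72 × 0.02 = $123.87
Legal plan premium: $136.90
Employee stock purchase plan: $351.91
Total deductions = $309.69 + $1,059.13 + $411.88 + $123.87 + $136.90 + $351.91 = $2,393.38
Net pay = $6,193.72 − $2,393.38 = $3,800.34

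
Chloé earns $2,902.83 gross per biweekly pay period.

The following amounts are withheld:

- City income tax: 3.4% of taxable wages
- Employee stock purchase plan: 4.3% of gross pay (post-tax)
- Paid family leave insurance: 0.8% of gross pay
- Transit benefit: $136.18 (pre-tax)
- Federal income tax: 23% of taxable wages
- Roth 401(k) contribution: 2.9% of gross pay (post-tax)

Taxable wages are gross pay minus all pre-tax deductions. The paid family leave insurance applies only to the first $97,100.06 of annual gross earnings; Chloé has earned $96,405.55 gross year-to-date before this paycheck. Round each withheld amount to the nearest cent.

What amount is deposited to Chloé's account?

$1,821.69

Transit benefit: $136.18
Taxable wages = $2,902.83 − $136.18 = $2,766.65
Federal income tax: $2,766.65 × 0.23 = $636.33
City income tax: $2,766.65 × 0.034 = $94.07
Paid family leave insurance: only $97,100.06 − $96,405.55 = $694.51 of this check is subject → $694.51 × 0.008 = $5.56
Roth 401(k) contribution: $2,902.83 × 0.029 = $84.18
Employee stock purchase plan: $2,902.83 × 0.043 = $124.82
Total deductions = $136.18 + $636.33 + $94.07 + $5.56 + $84.18 + $124.82 = $1,081.14
Net pay = $2,902.83 − $1,081.14 = $1,821.69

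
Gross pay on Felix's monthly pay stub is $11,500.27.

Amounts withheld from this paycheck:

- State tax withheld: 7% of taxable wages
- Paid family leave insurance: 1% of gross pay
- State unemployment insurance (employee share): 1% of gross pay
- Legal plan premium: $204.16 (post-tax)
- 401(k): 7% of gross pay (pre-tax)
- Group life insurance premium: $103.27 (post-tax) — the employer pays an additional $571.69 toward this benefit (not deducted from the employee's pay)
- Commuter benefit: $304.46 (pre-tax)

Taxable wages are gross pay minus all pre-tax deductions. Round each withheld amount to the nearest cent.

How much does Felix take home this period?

$9,126.00

Commuter benefit: $304.46
401(k): $11,500.27 × 0.07 = $805.02
Pre-tax total = $304.46 + $805.02 = $1,109.48
Taxable wages = $11,500.27 − $1,109.48 = $10,390.79
State tax withheld: $10,390.79 × 0.07 = $727.36
Paid family leave insurance: $11,500.27 × 0.01 = $115.00
State unemployment insurance (employee share): $11,500.27 × 0.01 = $115.00
Legal plan premium: $204.16
Group life insurance premium: $103.27
(Employer's $571.69 toward group life insurance premium is not withheld from the employee.)
Total deductions = $304.46 + $805.02 + $727.36 + $115.00 + $115.00 + $204.16 + $103.27 = $2,374.27
Net pay = $11,500.27 − $2,374.27 = $9,126.00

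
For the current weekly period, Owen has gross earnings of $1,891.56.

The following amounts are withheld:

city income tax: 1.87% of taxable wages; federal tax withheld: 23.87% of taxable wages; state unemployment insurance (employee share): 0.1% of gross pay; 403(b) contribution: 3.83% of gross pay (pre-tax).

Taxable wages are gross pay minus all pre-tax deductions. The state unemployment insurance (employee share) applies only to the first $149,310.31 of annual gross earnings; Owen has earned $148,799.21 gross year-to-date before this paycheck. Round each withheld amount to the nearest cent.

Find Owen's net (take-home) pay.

403(b) contribution: $1,891.56 × 0.0383 = $72.45
Taxable wages = $1,891.56 − $72.45 = $1,819.11
Federal tax withheld: $1,819.11 × 0.2387 = $434.22
City income tax: $1,819.11 × 0.0187 = $34.02
State unemployment insurance (employee share): only $149,310.31 − $148,799.21 = $511.10 of this check is subject → $511.10 × 0.001 = $0.51
Total deductions = $72.45 + $434.22 + $34.02 + $0.51 = $541.20
Net pay = $1,891.56 − $541.20 = $1,350.36

$1,350.36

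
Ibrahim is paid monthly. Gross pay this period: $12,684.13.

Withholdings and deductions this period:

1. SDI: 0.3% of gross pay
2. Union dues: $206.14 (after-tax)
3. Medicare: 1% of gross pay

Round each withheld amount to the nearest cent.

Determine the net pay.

$12,313.10

SDI: $12,684.13 × 0.003 = $38.05
Medicare: $12,684.13 × 0.01 = $126.84
Union dues: $206.14
Total deductions = $38.05 + $126.84 + $206.14 = $371.03
Net pay = $12,684.13 − $371.03 = $12,313.10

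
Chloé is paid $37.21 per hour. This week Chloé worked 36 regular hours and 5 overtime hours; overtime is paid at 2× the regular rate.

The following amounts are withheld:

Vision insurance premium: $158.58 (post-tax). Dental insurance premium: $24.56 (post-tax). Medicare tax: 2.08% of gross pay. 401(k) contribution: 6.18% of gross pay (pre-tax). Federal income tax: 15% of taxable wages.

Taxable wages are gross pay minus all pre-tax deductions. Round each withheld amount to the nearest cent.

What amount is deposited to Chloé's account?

$1,146.26

Regular pay: 36 × $37.21 = $1,339.56
Overtime pay: 5 × $37.21 × 2 = $372.10
Gross pay = $1,339.56 + $372.10 = $1,711.66
401(k) contribution: $1,711.66 × 0.0618 = $105.78
Taxable wages = $1,711.66 − $105.78 = $1,605.88
Federal income tax: $1,605.88 × 0.15 = $240.88
Medicare tax: $1,711.66 × 0.0208 = $35.60
Dental insurance premium: $24.56
Vision insurance premium: $158.58
Total deductions = $105.78 + $240.88 + $35.60 + $24.56 + $158.58 = $565.40
Net pay = $1,711.66 − $565.40 = $1,146.26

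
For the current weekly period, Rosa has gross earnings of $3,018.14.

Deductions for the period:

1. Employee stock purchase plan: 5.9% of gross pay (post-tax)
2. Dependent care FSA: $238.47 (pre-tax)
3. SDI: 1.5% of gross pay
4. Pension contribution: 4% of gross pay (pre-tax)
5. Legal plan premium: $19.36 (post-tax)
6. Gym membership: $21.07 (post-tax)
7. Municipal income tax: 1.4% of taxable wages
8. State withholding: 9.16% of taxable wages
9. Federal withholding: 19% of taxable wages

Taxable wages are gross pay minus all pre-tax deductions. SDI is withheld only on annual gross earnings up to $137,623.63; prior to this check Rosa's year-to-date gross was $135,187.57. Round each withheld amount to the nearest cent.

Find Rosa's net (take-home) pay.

Pension contribution: $3,018.14 × 0.04 = $120.73
Dependent care FSA: $238.47
Pre-tax total = $120.73 + $238.47 = $359.20
Taxable wages = $3,018.14 − $359.20 = $2,658.94
State withholding: $2,658.94 × 0.0916 = $243.56
Municipal income tax: $2,658.94 × 0.014 = $37.23
Federal withholding: $2,658.94 × 0.19 = $505.20
SDI: only $137,623.63 − $135,187.57 = $2,436.06 of this check is subject → $2,436.06 × 0.015 = $36.54
Gym membership: $21.07
Employee stock purchase plan: $3,018.14 × 0.059 = $178.07
Legal plan premium: $19.36
Total deductions = $120.73 + $238.47 + $243.56 + $37.23 + $505.20 + $36.54 + $21.07 + $178.07 + $19.36 = $1,400.23
Net pay = $3,018.14 − $1,400.23 = $1,617.91

$1,617.91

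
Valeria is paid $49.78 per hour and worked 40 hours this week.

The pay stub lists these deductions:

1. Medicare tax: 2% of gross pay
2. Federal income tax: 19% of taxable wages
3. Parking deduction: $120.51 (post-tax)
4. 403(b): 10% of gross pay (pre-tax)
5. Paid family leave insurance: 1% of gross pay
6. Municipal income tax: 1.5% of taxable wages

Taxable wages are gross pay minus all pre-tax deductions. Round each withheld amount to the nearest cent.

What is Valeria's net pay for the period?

$1,244.46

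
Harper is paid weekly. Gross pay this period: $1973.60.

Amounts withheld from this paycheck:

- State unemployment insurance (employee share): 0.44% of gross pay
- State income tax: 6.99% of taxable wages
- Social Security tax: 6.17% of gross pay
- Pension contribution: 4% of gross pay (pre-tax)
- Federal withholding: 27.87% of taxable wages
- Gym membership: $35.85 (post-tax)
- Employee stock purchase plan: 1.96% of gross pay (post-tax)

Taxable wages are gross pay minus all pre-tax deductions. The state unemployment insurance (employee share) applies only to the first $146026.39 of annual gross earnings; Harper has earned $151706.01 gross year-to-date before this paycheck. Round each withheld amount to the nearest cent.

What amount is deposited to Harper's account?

Pension contribution: $1973.60 × 0.04 = $78.94
Taxable wages = $1973.60 − $78.94 = $1894.66
State income tax: $1894.66 × 0.0699 = $132.44
Federal withholding: $1894.66 × 0.2787 = $528.04
Social Security tax: $1973.60 × 0.0617 = $121.77
State unemployment insurance (employee share): annual cap $146026.39 already reached (YTD $151706.01), so $0.00
Gym membership: $35.85
Employee stock purchase plan: $1973.60 × 0.0196 = $38.68
Total deductions = $78.94 + $132.44 + $528.04 + $121.77 + $0.00 + $35.85 + $38.68 = $935.72
Net pay = $1973.60 − $935.72 = $1037.88

$1037.88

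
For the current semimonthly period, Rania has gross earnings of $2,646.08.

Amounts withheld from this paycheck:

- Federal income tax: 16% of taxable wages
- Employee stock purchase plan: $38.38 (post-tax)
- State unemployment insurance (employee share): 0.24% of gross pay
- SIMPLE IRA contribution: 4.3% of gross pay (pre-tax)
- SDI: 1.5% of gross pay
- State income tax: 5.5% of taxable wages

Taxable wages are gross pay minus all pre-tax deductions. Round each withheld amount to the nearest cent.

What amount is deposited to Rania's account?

SIMPLE IRA contribution: $2,646.08 × 0.043 = $113.78
Taxable wages = $2,646.08 − $113.78 = $2,532.30
Federal income tax: $2,532.30 × 0.16 = $405.17
State income tax: $2,532.30 × 0.055 = $139.28
State unemployment insurance (employee share): $2,646.08 × 0.0024 = $6.35
SDI: $2,646.08 × 0.015 = $39.69
Employee stock purchase plan: $38.38
Total deductions = $113.78 + $405.17 + $139.28 + $6.35 + $39.69 + $38.38 = $742.65
Net pay = $2,646.08 − $742.65 = $1,903.43

$1,903.43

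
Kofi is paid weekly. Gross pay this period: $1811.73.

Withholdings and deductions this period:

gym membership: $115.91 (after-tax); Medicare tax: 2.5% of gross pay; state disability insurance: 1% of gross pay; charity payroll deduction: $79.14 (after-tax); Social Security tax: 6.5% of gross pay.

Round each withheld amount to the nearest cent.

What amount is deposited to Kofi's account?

Medicare tax: $1811.73 × 0.025 = $45.29
Social Security tax: $1811.73 × 0.065 = $117.76
State disability insurance: $1811.73 × 0.01 = $18.12
Gym membership: $115.91
Charity payroll deduction: $79.14
Total deductions = $45.29 + $117.76 + $18.12 + $115.91 + $79.14 = $376.22
Net pay = $1811.73 − $376.22 = $1435.51

$1435.51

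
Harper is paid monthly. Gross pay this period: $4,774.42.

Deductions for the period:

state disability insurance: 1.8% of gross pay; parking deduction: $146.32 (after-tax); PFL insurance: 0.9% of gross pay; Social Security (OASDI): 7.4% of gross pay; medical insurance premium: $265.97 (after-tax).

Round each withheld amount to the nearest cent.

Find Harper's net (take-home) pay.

PFL insurance: $4,774.42 × 0.009 = $42.97
State disability insurance: $4,774.42 × 0.018 = $85.94
Social Security (OASDI): $4,774.42 × 0.074 = $353.31
Parking deduction: $146.32
Medical insurance premium: $265.97
Total deductions = $42.97 + $85.94 + $353.31 + $146.32 + $265.97 = $894.51
Net pay = $4,774.42 − $894.51 = $3,879.91

$3,879.91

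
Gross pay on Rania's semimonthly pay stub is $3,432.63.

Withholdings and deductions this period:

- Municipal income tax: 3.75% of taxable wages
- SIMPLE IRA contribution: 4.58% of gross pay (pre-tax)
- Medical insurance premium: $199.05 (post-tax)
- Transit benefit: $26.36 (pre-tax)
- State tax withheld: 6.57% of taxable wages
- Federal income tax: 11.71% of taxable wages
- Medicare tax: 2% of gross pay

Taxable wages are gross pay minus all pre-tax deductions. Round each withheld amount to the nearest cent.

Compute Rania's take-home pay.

SIMPLE IRA contribution: $3,432.63 × 0.0458 = $157.21
Transit benefit: $26.36
Pre-tax total = $157.21 + $26.36 = $183.57
Taxable wages = $3,432.63 − $183.57 = $3,249.06
State tax withheld: $3,249.06 × 0.0657 = $213.46
Municipal income tax: $3,249.06 × 0.0375 = $121.84
Federal income tax: $3,249.06 × 0.1171 = $380.46
Medicare tax: $3,432.63 × 0.02 = $68.65
Medical insurance premium: $199.05
Total deductions = $157.21 + $26.36 + $213.46 + $121.84 + $380.46 + $68.65 + $199.05 = $1,167.03
Net pay = $3,432.63 − $1,167.03 = $2,265.60

$2,265.60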